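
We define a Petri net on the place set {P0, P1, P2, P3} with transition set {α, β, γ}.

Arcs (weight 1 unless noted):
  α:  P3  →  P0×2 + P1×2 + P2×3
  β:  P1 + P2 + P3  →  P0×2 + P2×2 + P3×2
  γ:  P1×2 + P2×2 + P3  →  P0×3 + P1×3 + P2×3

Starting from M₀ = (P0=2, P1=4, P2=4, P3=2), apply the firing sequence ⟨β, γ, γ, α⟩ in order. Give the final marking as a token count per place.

step 1: fire β:  (P0=2, P1=4, P2=4, P3=2) → (P0=4, P1=3, P2=5, P3=3)
step 2: fire γ:  (P0=4, P1=3, P2=5, P3=3) → (P0=7, P1=4, P2=6, P3=2)
step 3: fire γ:  (P0=7, P1=4, P2=6, P3=2) → (P0=10, P1=5, P2=7, P3=1)
step 4: fire α:  (P0=10, P1=5, P2=7, P3=1) → (P0=12, P1=7, P2=10, P3=0)

(P0=12, P1=7, P2=10, P3=0)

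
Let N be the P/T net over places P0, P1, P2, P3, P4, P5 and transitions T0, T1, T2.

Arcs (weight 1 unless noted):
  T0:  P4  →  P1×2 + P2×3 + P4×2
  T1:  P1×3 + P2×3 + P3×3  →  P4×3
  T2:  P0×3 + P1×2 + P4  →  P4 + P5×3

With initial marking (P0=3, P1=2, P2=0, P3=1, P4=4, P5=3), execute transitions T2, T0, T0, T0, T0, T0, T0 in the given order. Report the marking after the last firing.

(P0=0, P1=12, P2=18, P3=1, P4=10, P5=6)

step 1: fire T2:  (P0=3, P1=2, P2=0, P3=1, P4=4, P5=3) → (P0=0, P1=0, P2=0, P3=1, P4=4, P5=6)
step 2: fire T0:  (P0=0, P1=0, P2=0, P3=1, P4=4, P5=6) → (P0=0, P1=2, P2=3, P3=1, P4=5, P5=6)
step 3: fire T0:  (P0=0, P1=2, P2=3, P3=1, P4=5, P5=6) → (P0=0, P1=4, P2=6, P3=1, P4=6, P5=6)
step 4: fire T0:  (P0=0, P1=4, P2=6, P3=1, P4=6, P5=6) → (P0=0, P1=6, P2=9, P3=1, P4=7, P5=6)
step 5: fire T0:  (P0=0, P1=6, P2=9, P3=1, P4=7, P5=6) → (P0=0, P1=8, P2=12, P3=1, P4=8, P5=6)
step 6: fire T0:  (P0=0, P1=8, P2=12, P3=1, P4=8, P5=6) → (P0=0, P1=10, P2=15, P3=1, P4=9, P5=6)
step 7: fire T0:  (P0=0, P1=10, P2=15, P3=1, P4=9, P5=6) → (P0=0, P1=12, P2=18, P3=1, P4=10, P5=6)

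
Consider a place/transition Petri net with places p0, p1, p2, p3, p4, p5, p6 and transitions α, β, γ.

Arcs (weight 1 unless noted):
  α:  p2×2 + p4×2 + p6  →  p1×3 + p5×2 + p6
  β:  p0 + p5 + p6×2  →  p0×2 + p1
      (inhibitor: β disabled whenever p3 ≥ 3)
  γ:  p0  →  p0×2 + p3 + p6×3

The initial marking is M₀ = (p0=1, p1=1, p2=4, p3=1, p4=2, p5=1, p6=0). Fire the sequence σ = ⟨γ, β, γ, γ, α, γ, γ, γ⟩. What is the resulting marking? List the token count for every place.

(p0=8, p1=5, p2=2, p3=7, p4=0, p5=2, p6=16)

step 1: fire γ:  (p0=1, p1=1, p2=4, p3=1, p4=2, p5=1, p6=0) → (p0=2, p1=1, p2=4, p3=2, p4=2, p5=1, p6=3)
step 2: fire β:  (p0=2, p1=1, p2=4, p3=2, p4=2, p5=1, p6=3) → (p0=3, p1=2, p2=4, p3=2, p4=2, p5=0, p6=1)
step 3: fire γ:  (p0=3, p1=2, p2=4, p3=2, p4=2, p5=0, p6=1) → (p0=4, p1=2, p2=4, p3=3, p4=2, p5=0, p6=4)
step 4: fire γ:  (p0=4, p1=2, p2=4, p3=3, p4=2, p5=0, p6=4) → (p0=5, p1=2, p2=4, p3=4, p4=2, p5=0, p6=7)
step 5: fire α:  (p0=5, p1=2, p2=4, p3=4, p4=2, p5=0, p6=7) → (p0=5, p1=5, p2=2, p3=4, p4=0, p5=2, p6=7)
step 6: fire γ:  (p0=5, p1=5, p2=2, p3=4, p4=0, p5=2, p6=7) → (p0=6, p1=5, p2=2, p3=5, p4=0, p5=2, p6=10)
step 7: fire γ:  (p0=6, p1=5, p2=2, p3=5, p4=0, p5=2, p6=10) → (p0=7, p1=5, p2=2, p3=6, p4=0, p5=2, p6=13)
step 8: fire γ:  (p0=7, p1=5, p2=2, p3=6, p4=0, p5=2, p6=13) → (p0=8, p1=5, p2=2, p3=7, p4=0, p5=2, p6=16)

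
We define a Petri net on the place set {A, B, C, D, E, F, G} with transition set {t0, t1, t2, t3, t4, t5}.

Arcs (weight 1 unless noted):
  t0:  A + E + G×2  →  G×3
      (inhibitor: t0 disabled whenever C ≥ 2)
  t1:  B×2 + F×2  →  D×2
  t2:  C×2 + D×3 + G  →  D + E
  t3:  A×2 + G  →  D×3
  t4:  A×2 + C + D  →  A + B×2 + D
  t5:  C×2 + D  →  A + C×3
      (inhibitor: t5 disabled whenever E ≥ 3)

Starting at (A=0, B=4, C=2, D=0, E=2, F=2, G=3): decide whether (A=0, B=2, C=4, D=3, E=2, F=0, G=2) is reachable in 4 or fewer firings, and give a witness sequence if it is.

step 1: fire t1:  (A=0, B=4, C=2, D=0, E=2, F=2, G=3) → (A=0, B=2, C=2, D=2, E=2, F=0, G=3)
step 2: fire t5:  (A=0, B=2, C=2, D=2, E=2, F=0, G=3) → (A=1, B=2, C=3, D=1, E=2, F=0, G=3)
step 3: fire t5:  (A=1, B=2, C=3, D=1, E=2, F=0, G=3) → (A=2, B=2, C=4, D=0, E=2, F=0, G=3)
step 4: fire t3:  (A=2, B=2, C=4, D=0, E=2, F=0, G=3) → (A=0, B=2, C=4, D=3, E=2, F=0, G=2)

YES — reachable via ⟨t1, t5, t5, t3⟩ (4 firings)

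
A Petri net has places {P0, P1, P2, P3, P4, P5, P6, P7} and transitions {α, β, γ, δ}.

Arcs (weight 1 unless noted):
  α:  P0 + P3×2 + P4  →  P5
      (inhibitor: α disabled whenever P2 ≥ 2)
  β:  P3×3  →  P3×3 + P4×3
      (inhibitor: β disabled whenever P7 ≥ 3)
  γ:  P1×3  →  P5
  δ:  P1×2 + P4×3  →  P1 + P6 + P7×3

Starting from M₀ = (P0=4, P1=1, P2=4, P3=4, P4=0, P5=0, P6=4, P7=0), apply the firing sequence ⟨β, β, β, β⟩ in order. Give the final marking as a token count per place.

(P0=4, P1=1, P2=4, P3=4, P4=12, P5=0, P6=4, P7=0)

step 1: fire β:  (P0=4, P1=1, P2=4, P3=4, P4=0, P5=0, P6=4, P7=0) → (P0=4, P1=1, P2=4, P3=4, P4=3, P5=0, P6=4, P7=0)
step 2: fire β:  (P0=4, P1=1, P2=4, P3=4, P4=3, P5=0, P6=4, P7=0) → (P0=4, P1=1, P2=4, P3=4, P4=6, P5=0, P6=4, P7=0)
step 3: fire β:  (P0=4, P1=1, P2=4, P3=4, P4=6, P5=0, P6=4, P7=0) → (P0=4, P1=1, P2=4, P3=4, P4=9, P5=0, P6=4, P7=0)
step 4: fire β:  (P0=4, P1=1, P2=4, P3=4, P4=9, P5=0, P6=4, P7=0) → (P0=4, P1=1, P2=4, P3=4, P4=12, P5=0, P6=4, P7=0)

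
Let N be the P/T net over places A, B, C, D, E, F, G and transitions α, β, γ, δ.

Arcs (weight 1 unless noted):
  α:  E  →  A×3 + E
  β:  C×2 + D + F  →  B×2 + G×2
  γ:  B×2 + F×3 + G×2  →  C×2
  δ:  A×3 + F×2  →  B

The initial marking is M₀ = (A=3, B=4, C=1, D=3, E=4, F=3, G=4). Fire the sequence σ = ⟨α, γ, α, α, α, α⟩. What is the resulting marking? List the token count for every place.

(A=18, B=2, C=3, D=3, E=4, F=0, G=2)

step 1: fire α:  (A=3, B=4, C=1, D=3, E=4, F=3, G=4) → (A=6, B=4, C=1, D=3, E=4, F=3, G=4)
step 2: fire γ:  (A=6, B=4, C=1, D=3, E=4, F=3, G=4) → (A=6, B=2, C=3, D=3, E=4, F=0, G=2)
step 3: fire α:  (A=6, B=2, C=3, D=3, E=4, F=0, G=2) → (A=9, B=2, C=3, D=3, E=4, F=0, G=2)
step 4: fire α:  (A=9, B=2, C=3, D=3, E=4, F=0, G=2) → (A=12, B=2, C=3, D=3, E=4, F=0, G=2)
step 5: fire α:  (A=12, B=2, C=3, D=3, E=4, F=0, G=2) → (A=15, B=2, C=3, D=3, E=4, F=0, G=2)
step 6: fire α:  (A=15, B=2, C=3, D=3, E=4, F=0, G=2) → (A=18, B=2, C=3, D=3, E=4, F=0, G=2)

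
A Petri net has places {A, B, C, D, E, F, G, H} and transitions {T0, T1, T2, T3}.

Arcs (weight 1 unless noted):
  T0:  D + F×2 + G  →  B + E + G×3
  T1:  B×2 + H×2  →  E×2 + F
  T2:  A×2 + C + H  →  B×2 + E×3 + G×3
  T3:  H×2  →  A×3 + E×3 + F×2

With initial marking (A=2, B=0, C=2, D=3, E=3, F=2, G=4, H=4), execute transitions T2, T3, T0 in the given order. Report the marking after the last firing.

step 1: fire T2:  (A=2, B=0, C=2, D=3, E=3, F=2, G=4, H=4) → (A=0, B=2, C=1, D=3, E=6, F=2, G=7, H=3)
step 2: fire T3:  (A=0, B=2, C=1, D=3, E=6, F=2, G=7, H=3) → (A=3, B=2, C=1, D=3, E=9, F=4, G=7, H=1)
step 3: fire T0:  (A=3, B=2, C=1, D=3, E=9, F=4, G=7, H=1) → (A=3, B=3, C=1, D=2, E=10, F=2, G=9, H=1)

(A=3, B=3, C=1, D=2, E=10, F=2, G=9, H=1)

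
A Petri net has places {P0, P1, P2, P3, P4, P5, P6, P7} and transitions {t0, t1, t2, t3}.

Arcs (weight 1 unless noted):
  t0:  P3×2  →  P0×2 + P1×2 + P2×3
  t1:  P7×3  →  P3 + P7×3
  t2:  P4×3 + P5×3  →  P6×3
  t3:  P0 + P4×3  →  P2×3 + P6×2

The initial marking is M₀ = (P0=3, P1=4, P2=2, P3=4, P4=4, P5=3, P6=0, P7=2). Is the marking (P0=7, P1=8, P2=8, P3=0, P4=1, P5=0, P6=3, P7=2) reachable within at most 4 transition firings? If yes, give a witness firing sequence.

step 1: fire t0:  (P0=3, P1=4, P2=2, P3=4, P4=4, P5=3, P6=0, P7=2) → (P0=5, P1=6, P2=5, P3=2, P4=4, P5=3, P6=0, P7=2)
step 2: fire t0:  (P0=5, P1=6, P2=5, P3=2, P4=4, P5=3, P6=0, P7=2) → (P0=7, P1=8, P2=8, P3=0, P4=4, P5=3, P6=0, P7=2)
step 3: fire t2:  (P0=7, P1=8, P2=8, P3=0, P4=4, P5=3, P6=0, P7=2) → (P0=7, P1=8, P2=8, P3=0, P4=1, P5=0, P6=3, P7=2)

YES — reachable via ⟨t0, t0, t2⟩ (3 firings)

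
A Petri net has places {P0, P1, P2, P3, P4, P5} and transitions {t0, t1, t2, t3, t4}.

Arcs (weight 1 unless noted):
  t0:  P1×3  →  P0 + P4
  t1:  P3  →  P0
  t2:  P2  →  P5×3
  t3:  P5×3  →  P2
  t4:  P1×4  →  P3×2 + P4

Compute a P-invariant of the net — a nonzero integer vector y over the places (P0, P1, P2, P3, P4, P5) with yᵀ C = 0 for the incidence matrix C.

y = (P0:1, P1:1, P2:0, P3:1, P4:2, P5:0)

Incidence matrix C (rows=places, cols=transitions):
       t0   t1   t2   t3   t4
   P0   1    1    0    0    0
   P1  -3    0    0    0   -4
   P2   0    0   -1    1    0
   P3   0   -1    0    0    2
   P4   1    0    0    0    1
   P5   0    0    3   -3    0

Candidate y = [1, 1, 0, 1, 2, 0]; check y·C column-wise:
  col t0: 1·1 + 1·-3 + 1·0 + 2·1 = 0
  col t1: 1·1 + 1·0 + 1·-1 + 2·0 = 0
  col t2: 1·0 + 1·0 + 0·-1 + 1·0 + 2·0 + 0·3 = 0
  col t3: 1·0 + 1·0 + 0·1 + 1·0 + 2·0 + 0·-3 = 0
  col t4: 1·0 + 1·-4 + 1·2 + 2·1 = 0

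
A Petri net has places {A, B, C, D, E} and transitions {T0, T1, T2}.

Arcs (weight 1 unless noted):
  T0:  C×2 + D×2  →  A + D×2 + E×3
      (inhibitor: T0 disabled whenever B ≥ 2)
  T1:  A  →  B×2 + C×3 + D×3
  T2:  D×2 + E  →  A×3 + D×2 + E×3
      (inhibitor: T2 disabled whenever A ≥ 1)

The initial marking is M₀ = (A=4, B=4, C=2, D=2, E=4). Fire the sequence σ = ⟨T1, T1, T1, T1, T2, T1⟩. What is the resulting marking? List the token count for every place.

(A=2, B=14, C=17, D=17, E=6)

step 1: fire T1:  (A=4, B=4, C=2, D=2, E=4) → (A=3, B=6, C=5, D=5, E=4)
step 2: fire T1:  (A=3, B=6, C=5, D=5, E=4) → (A=2, B=8, C=8, D=8, E=4)
step 3: fire T1:  (A=2, B=8, C=8, D=8, E=4) → (A=1, B=10, C=11, D=11, E=4)
step 4: fire T1:  (A=1, B=10, C=11, D=11, E=4) → (A=0, B=12, C=14, D=14, E=4)
step 5: fire T2:  (A=0, B=12, C=14, D=14, E=4) → (A=3, B=12, C=14, D=14, E=6)
step 6: fire T1:  (A=3, B=12, C=14, D=14, E=6) → (A=2, B=14, C=17, D=17, E=6)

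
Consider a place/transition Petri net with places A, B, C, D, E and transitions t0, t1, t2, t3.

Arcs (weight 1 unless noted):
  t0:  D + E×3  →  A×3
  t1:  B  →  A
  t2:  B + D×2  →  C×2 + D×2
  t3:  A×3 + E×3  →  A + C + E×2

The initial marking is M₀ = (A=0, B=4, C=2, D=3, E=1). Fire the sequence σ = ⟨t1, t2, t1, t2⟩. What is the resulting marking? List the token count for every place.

step 1: fire t1:  (A=0, B=4, C=2, D=3, E=1) → (A=1, B=3, C=2, D=3, E=1)
step 2: fire t2:  (A=1, B=3, C=2, D=3, E=1) → (A=1, B=2, C=4, D=3, E=1)
step 3: fire t1:  (A=1, B=2, C=4, D=3, E=1) → (A=2, B=1, C=4, D=3, E=1)
step 4: fire t2:  (A=2, B=1, C=4, D=3, E=1) → (A=2, B=0, C=6, D=3, E=1)

(A=2, B=0, C=6, D=3, E=1)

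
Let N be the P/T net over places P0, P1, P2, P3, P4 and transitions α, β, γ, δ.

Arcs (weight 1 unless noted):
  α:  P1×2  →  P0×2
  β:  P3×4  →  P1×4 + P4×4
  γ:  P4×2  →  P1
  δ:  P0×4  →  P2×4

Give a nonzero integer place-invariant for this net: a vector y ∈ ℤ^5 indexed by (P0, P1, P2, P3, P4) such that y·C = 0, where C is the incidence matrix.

Incidence matrix C (rows=places, cols=transitions):
        α    β    γ    δ
   P0   2    0    0   -4
   P1  -2    4    1    0
   P2   0    0    0    4
   P3   0   -4    0    0
   P4   0    4   -2    0

Candidate y = [2, 2, 2, 3, 1]; check y·C column-wise:
  col α: 2·2 + 2·-2 + 2·0 + 3·0 + 1·0 = 0
  col β: 2·0 + 2·4 + 2·0 + 3·-4 + 1·4 = 0
  col γ: 2·0 + 2·1 + 2·0 + 3·0 + 1·-2 = 0
  col δ: 2·-4 + 2·0 + 2·4 + 3·0 + 1·0 = 0

y = (P0:2, P1:2, P2:2, P3:3, P4:1)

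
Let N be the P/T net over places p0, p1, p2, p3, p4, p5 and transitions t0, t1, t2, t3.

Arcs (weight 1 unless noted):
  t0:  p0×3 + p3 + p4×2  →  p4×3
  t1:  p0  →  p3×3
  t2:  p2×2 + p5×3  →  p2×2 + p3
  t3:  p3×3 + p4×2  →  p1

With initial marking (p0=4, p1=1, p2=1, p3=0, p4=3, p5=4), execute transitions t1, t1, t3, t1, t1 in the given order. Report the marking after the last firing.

(p0=0, p1=2, p2=1, p3=9, p4=1, p5=4)

step 1: fire t1:  (p0=4, p1=1, p2=1, p3=0, p4=3, p5=4) → (p0=3, p1=1, p2=1, p3=3, p4=3, p5=4)
step 2: fire t1:  (p0=3, p1=1, p2=1, p3=3, p4=3, p5=4) → (p0=2, p1=1, p2=1, p3=6, p4=3, p5=4)
step 3: fire t3:  (p0=2, p1=1, p2=1, p3=6, p4=3, p5=4) → (p0=2, p1=2, p2=1, p3=3, p4=1, p5=4)
step 4: fire t1:  (p0=2, p1=2, p2=1, p3=3, p4=1, p5=4) → (p0=1, p1=2, p2=1, p3=6, p4=1, p5=4)
step 5: fire t1:  (p0=1, p1=2, p2=1, p3=6, p4=1, p5=4) → (p0=0, p1=2, p2=1, p3=9, p4=1, p5=4)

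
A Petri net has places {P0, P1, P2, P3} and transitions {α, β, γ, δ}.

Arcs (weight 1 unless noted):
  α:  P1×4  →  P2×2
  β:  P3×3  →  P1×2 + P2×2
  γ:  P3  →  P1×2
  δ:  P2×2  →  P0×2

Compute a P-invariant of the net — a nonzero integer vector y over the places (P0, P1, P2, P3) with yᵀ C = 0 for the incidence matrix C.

Incidence matrix C (rows=places, cols=transitions):
        α    β    γ    δ
   P0   0    0    0    2
   P1  -4    2    2    0
   P2   2    2    0   -2
   P3   0   -3   -1    0

Candidate y = [2, 1, 2, 2]; check y·C column-wise:
  col α: 2·0 + 1·-4 + 2·2 + 2·0 = 0
  col β: 2·0 + 1·2 + 2·2 + 2·-3 = 0
  col γ: 2·0 + 1·2 + 2·0 + 2·-1 = 0
  col δ: 2·2 + 1·0 + 2·-2 + 2·0 = 0

y = (P0:2, P1:1, P2:2, P3:2)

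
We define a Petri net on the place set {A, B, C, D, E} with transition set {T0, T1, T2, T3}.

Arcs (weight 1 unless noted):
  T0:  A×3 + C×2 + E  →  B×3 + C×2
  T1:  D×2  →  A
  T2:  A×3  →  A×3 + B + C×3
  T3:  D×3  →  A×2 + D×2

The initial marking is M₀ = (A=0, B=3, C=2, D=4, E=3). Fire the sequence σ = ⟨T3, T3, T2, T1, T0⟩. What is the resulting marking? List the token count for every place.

(A=2, B=7, C=5, D=0, E=2)

step 1: fire T3:  (A=0, B=3, C=2, D=4, E=3) → (A=2, B=3, C=2, D=3, E=3)
step 2: fire T3:  (A=2, B=3, C=2, D=3, E=3) → (A=4, B=3, C=2, D=2, E=3)
step 3: fire T2:  (A=4, B=3, C=2, D=2, E=3) → (A=4, B=4, C=5, D=2, E=3)
step 4: fire T1:  (A=4, B=4, C=5, D=2, E=3) → (A=5, B=4, C=5, D=0, E=3)
step 5: fire T0:  (A=5, B=4, C=5, D=0, E=3) → (A=2, B=7, C=5, D=0, E=2)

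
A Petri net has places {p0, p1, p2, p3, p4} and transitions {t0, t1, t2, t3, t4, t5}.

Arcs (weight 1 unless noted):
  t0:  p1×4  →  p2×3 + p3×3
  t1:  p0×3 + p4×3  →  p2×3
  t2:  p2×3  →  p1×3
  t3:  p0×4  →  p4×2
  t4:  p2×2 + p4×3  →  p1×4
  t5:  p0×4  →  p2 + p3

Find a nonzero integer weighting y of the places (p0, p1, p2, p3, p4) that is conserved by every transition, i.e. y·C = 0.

y = (p0:1, p1:3, p2:3, p3:1, p4:2)

Incidence matrix C (rows=places, cols=transitions):
       t0   t1   t2   t3   t4   t5
   p0   0   -3    0   -4    0   -4
   p1  -4    0    3    0    4    0
   p2   3    3   -3    0   -2    1
   p3   3    0    0    0    0    1
   p4   0   -3    0    2   -3    0

Candidate y = [1, 3, 3, 1, 2]; check y·C column-wise:
  col t0: 1·0 + 3·-4 + 3·3 + 1·3 + 2·0 = 0
  col t1: 1·-3 + 3·0 + 3·3 + 1·0 + 2·-3 = 0
  col t2: 1·0 + 3·3 + 3·-3 + 1·0 + 2·0 = 0
  col t3: 1·-4 + 3·0 + 3·0 + 1·0 + 2·2 = 0
  col t4: 1·0 + 3·4 + 3·-2 + 1·0 + 2·-3 = 0
  col t5: 1·-4 + 3·0 + 3·1 + 1·1 + 2·0 = 0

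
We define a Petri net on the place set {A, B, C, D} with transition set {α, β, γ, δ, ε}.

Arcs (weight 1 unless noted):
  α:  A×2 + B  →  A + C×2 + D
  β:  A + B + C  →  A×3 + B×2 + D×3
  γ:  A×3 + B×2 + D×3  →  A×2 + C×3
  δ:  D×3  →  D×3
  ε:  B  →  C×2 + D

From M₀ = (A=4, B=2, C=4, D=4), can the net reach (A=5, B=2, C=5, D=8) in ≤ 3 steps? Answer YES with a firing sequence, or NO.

step 1: fire α:  (A=4, B=2, C=4, D=4) → (A=3, B=1, C=6, D=5)
step 2: fire β:  (A=3, B=1, C=6, D=5) → (A=5, B=2, C=5, D=8)

YES — reachable via ⟨α, β⟩ (2 firings)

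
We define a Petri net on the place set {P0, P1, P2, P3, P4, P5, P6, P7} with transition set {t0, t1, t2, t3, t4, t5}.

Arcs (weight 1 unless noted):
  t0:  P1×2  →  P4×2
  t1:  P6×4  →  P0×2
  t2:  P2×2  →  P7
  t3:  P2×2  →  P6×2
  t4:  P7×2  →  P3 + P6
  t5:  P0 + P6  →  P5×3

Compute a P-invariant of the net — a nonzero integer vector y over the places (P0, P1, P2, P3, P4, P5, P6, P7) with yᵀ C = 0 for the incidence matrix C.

Incidence matrix C (rows=places, cols=transitions):
       t0   t1   t2   t3   t4   t5
   P0   0    2    0    0    0   -1
   P1  -2    0    0    0    0    0
   P2   0    0   -2   -2    0    0
   P3   0    0    0    0    1    0
   P4   2    0    0    0    0    0
   P5   0    0    0    0    0    3
   P6   0   -4    0    2    1   -1
   P7   0    0    1    0   -2    0

Candidate y = [0, 1, 0, 0, 1, 0, 0, 0]; check y·C column-wise:
  col t0: 1·-2 + 1·2 = 0
  col t1: 0·2 + 1·0 + 1·0 + 0·-4 = 0
  col t2: 1·0 + 0·-2 + 1·0 + 0·1 = 0
  col t3: 1·0 + 0·-2 + 1·0 + 0·2 = 0
  col t4: 1·0 + 0·1 + 1·0 + 0·1 + 0·-2 = 0
  col t5: 0·-1 + 1·0 + 1·0 + 0·3 + 0·-1 = 0

y = (P0:0, P1:1, P2:0, P3:0, P4:1, P5:0, P6:0, P7:0)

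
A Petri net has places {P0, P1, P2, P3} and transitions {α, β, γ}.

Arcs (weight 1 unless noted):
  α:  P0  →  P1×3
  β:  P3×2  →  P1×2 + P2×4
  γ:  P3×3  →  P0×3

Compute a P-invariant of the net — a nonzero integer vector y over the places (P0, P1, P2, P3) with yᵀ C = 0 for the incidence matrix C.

y = (P0:3, P1:1, P2:1, P3:3)

Incidence matrix C (rows=places, cols=transitions):
        α    β    γ
   P0  -1    0    3
   P1   3    2    0
   P2   0    4    0
   P3   0   -2   -3

Candidate y = [3, 1, 1, 3]; check y·C column-wise:
  col α: 3·-1 + 1·3 + 1·0 + 3·0 = 0
  col β: 3·0 + 1·2 + 1·4 + 3·-2 = 0
  col γ: 3·3 + 1·0 + 1·0 + 3·-3 = 0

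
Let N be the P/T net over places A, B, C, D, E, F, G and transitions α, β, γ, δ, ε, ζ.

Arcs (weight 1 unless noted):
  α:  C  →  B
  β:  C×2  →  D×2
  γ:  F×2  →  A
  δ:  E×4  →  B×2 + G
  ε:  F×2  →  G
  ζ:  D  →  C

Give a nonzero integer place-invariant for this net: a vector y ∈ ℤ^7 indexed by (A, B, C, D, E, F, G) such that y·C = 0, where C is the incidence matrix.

Incidence matrix C (rows=places, cols=transitions):
        α    β    γ    δ    ε    ζ
    A   0    0    1    0    0    0
    B   1    0    0    2    0    0
    C  -1   -2    0    0    0    1
    D   0    2    0    0    0   -1
    E   0    0    0   -4    0    0
    F   0    0   -2    0   -2    0
    G   0    0    0    1    1    0

Candidate y = [0, 2, 2, 2, 1, 0, 0]; check y·C column-wise:
  col α: 2·1 + 2·-1 + 2·0 + 1·0 = 0
  col β: 2·0 + 2·-2 + 2·2 + 1·0 = 0
  col γ: 0·1 + 2·0 + 2·0 + 2·0 + 1·0 + 0·-2 = 0
  col δ: 2·2 + 2·0 + 2·0 + 1·-4 + 0·1 = 0
  col ε: 2·0 + 2·0 + 2·0 + 1·0 + 0·-2 + 0·1 = 0
  col ζ: 2·0 + 2·1 + 2·-1 + 1·0 = 0

y = (A:0, B:2, C:2, D:2, E:1, F:0, G:0)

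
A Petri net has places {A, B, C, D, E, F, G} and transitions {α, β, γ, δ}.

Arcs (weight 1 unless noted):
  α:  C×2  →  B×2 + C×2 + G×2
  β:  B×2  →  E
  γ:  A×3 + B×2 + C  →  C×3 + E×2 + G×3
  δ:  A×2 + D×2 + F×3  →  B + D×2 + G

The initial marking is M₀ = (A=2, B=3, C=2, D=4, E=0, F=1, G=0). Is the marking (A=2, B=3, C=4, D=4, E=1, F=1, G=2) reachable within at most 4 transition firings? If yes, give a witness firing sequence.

depth 0: 1 marking
depth 1: 3 markings reached so far
depth 2: 5 markings reached so far
depth 3: 8 markings reached so far
depth 4: 11 markings reached so far
target is not among the 11 markings reachable within 4 steps

NO — not reachable within 4 firings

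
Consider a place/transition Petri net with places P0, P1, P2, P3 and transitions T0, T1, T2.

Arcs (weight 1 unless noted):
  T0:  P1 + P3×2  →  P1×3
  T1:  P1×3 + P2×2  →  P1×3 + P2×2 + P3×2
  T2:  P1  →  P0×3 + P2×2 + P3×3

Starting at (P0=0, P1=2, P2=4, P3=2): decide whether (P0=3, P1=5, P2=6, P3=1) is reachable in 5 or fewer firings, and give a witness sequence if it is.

step 1: fire T0:  (P0=0, P1=2, P2=4, P3=2) → (P0=0, P1=4, P2=4, P3=0)
step 2: fire T2:  (P0=0, P1=4, P2=4, P3=0) → (P0=3, P1=3, P2=6, P3=3)
step 3: fire T0:  (P0=3, P1=3, P2=6, P3=3) → (P0=3, P1=5, P2=6, P3=1)

YES — reachable via ⟨T0, T2, T0⟩ (3 firings)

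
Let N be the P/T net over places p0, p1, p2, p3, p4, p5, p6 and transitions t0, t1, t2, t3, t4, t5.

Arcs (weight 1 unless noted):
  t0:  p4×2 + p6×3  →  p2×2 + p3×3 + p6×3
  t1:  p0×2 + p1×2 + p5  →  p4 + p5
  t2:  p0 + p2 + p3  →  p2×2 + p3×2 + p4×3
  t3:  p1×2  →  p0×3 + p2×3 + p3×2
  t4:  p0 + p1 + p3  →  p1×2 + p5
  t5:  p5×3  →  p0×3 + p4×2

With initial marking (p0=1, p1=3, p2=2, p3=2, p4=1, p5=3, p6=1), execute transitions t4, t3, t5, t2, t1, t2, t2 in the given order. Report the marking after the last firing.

(p0=1, p1=0, p2=8, p3=6, p4=13, p5=1, p6=1)

step 1: fire t4:  (p0=1, p1=3, p2=2, p3=2, p4=1, p5=3, p6=1) → (p0=0, p1=4, p2=2, p3=1, p4=1, p5=4, p6=1)
step 2: fire t3:  (p0=0, p1=4, p2=2, p3=1, p4=1, p5=4, p6=1) → (p0=3, p1=2, p2=5, p3=3, p4=1, p5=4, p6=1)
step 3: fire t5:  (p0=3, p1=2, p2=5, p3=3, p4=1, p5=4, p6=1) → (p0=6, p1=2, p2=5, p3=3, p4=3, p5=1, p6=1)
step 4: fire t2:  (p0=6, p1=2, p2=5, p3=3, p4=3, p5=1, p6=1) → (p0=5, p1=2, p2=6, p3=4, p4=6, p5=1, p6=1)
step 5: fire t1:  (p0=5, p1=2, p2=6, p3=4, p4=6, p5=1, p6=1) → (p0=3, p1=0, p2=6, p3=4, p4=7, p5=1, p6=1)
step 6: fire t2:  (p0=3, p1=0, p2=6, p3=4, p4=7, p5=1, p6=1) → (p0=2, p1=0, p2=7, p3=5, p4=10, p5=1, p6=1)
step 7: fire t2:  (p0=2, p1=0, p2=7, p3=5, p4=10, p5=1, p6=1) → (p0=1, p1=0, p2=8, p3=6, p4=13, p5=1, p6=1)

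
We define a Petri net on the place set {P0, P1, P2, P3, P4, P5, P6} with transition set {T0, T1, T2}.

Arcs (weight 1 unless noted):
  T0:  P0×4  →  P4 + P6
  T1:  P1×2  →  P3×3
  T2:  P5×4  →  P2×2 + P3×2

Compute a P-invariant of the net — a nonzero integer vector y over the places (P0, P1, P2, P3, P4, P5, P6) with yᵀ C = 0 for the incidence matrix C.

Incidence matrix C (rows=places, cols=transitions):
       T0   T1   T2
   P0  -4    0    0
   P1   0   -2    0
   P2   0    0    2
   P3   0    3    2
   P4   1    0    0
   P5   0    0   -4
   P6   1    0    0

Candidate y = [0, 3, -2, 2, 0, 0, 0]; check y·C column-wise:
  col T0: 0·-4 + 3·0 + -2·0 + 2·0 + 0·1 + 0·1 = 0
  col T1: 3·-2 + -2·0 + 2·3 = 0
  col T2: 3·0 + -2·2 + 2·2 + 0·-4 = 0

y = (P0:0, P1:3, P2:-2, P3:2, P4:0, P5:0, P6:0)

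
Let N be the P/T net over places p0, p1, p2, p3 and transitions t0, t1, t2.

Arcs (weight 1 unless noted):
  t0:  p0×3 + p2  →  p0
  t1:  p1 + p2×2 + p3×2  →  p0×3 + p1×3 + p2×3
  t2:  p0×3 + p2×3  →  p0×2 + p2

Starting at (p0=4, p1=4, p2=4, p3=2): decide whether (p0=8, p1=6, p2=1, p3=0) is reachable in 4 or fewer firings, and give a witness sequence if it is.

NO — not reachable within 4 firings

depth 0: 1 marking
depth 1: 4 markings reached so far
depth 2: 7 markings reached so far
depth 3: 10 markings reached so far
depth 4: 13 markings reached so far
target is not among the 13 markings reachable within 4 steps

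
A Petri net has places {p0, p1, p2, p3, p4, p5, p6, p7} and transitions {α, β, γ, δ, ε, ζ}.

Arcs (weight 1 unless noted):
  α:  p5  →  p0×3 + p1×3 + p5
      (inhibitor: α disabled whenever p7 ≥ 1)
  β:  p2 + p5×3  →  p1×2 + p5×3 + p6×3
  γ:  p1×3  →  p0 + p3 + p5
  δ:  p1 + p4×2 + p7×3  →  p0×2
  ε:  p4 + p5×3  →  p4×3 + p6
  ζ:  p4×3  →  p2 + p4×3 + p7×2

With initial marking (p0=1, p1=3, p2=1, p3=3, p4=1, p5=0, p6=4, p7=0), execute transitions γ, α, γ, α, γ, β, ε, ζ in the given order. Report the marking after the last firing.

(p0=10, p1=2, p2=1, p3=6, p4=3, p5=0, p6=8, p7=2)

step 1: fire γ:  (p0=1, p1=3, p2=1, p3=3, p4=1, p5=0, p6=4, p7=0) → (p0=2, p1=0, p2=1, p3=4, p4=1, p5=1, p6=4, p7=0)
step 2: fire α:  (p0=2, p1=0, p2=1, p3=4, p4=1, p5=1, p6=4, p7=0) → (p0=5, p1=3, p2=1, p3=4, p4=1, p5=1, p6=4, p7=0)
step 3: fire γ:  (p0=5, p1=3, p2=1, p3=4, p4=1, p5=1, p6=4, p7=0) → (p0=6, p1=0, p2=1, p3=5, p4=1, p5=2, p6=4, p7=0)
step 4: fire α:  (p0=6, p1=0, p2=1, p3=5, p4=1, p5=2, p6=4, p7=0) → (p0=9, p1=3, p2=1, p3=5, p4=1, p5=2, p6=4, p7=0)
step 5: fire γ:  (p0=9, p1=3, p2=1, p3=5, p4=1, p5=2, p6=4, p7=0) → (p0=10, p1=0, p2=1, p3=6, p4=1, p5=3, p6=4, p7=0)
step 6: fire β:  (p0=10, p1=0, p2=1, p3=6, p4=1, p5=3, p6=4, p7=0) → (p0=10, p1=2, p2=0, p3=6, p4=1, p5=3, p6=7, p7=0)
step 7: fire ε:  (p0=10, p1=2, p2=0, p3=6, p4=1, p5=3, p6=7, p7=0) → (p0=10, p1=2, p2=0, p3=6, p4=3, p5=0, p6=8, p7=0)
step 8: fire ζ:  (p0=10, p1=2, p2=0, p3=6, p4=3, p5=0, p6=8, p7=0) → (p0=10, p1=2, p2=1, p3=6, p4=3, p5=0, p6=8, p7=2)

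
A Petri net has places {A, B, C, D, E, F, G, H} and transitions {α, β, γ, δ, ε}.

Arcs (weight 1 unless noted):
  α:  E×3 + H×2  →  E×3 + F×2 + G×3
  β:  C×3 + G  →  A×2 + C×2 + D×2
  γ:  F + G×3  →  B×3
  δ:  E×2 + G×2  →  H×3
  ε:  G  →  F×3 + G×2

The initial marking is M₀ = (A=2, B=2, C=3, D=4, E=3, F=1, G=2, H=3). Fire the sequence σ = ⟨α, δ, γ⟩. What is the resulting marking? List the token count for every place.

step 1: fire α:  (A=2, B=2, C=3, D=4, E=3, F=1, G=2, H=3) → (A=2, B=2, C=3, D=4, E=3, F=3, G=5, H=1)
step 2: fire δ:  (A=2, B=2, C=3, D=4, E=3, F=3, G=5, H=1) → (A=2, B=2, C=3, D=4, E=1, F=3, G=3, H=4)
step 3: fire γ:  (A=2, B=2, C=3, D=4, E=1, F=3, G=3, H=4) → (A=2, B=5, C=3, D=4, E=1, F=2, G=0, H=4)

(A=2, B=5, C=3, D=4, E=1, F=2, G=0, H=4)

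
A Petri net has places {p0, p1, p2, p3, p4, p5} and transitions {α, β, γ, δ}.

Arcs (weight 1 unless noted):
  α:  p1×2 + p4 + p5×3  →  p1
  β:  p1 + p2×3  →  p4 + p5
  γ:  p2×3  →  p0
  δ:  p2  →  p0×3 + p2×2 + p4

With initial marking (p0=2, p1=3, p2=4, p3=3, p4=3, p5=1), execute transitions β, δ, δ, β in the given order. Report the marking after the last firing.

step 1: fire β:  (p0=2, p1=3, p2=4, p3=3, p4=3, p5=1) → (p0=2, p1=2, p2=1, p3=3, p4=4, p5=2)
step 2: fire δ:  (p0=2, p1=2, p2=1, p3=3, p4=4, p5=2) → (p0=5, p1=2, p2=2, p3=3, p4=5, p5=2)
step 3: fire δ:  (p0=5, p1=2, p2=2, p3=3, p4=5, p5=2) → (p0=8, p1=2, p2=3, p3=3, p4=6, p5=2)
step 4: fire β:  (p0=8, p1=2, p2=3, p3=3, p4=6, p5=2) → (p0=8, p1=1, p2=0, p3=3, p4=7, p5=3)

(p0=8, p1=1, p2=0, p3=3, p4=7, p5=3)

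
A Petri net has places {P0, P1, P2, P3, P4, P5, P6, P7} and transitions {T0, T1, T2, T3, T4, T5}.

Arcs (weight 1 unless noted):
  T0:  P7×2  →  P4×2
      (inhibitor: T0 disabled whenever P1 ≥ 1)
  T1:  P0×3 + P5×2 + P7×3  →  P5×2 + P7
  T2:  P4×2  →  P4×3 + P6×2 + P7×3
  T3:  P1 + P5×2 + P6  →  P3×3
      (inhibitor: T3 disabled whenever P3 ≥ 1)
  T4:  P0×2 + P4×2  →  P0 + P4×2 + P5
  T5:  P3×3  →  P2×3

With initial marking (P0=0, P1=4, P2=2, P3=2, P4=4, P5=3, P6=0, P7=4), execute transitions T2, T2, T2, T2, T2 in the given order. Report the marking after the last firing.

(P0=0, P1=4, P2=2, P3=2, P4=9, P5=3, P6=10, P7=19)

step 1: fire T2:  (P0=0, P1=4, P2=2, P3=2, P4=4, P5=3, P6=0, P7=4) → (P0=0, P1=4, P2=2, P3=2, P4=5, P5=3, P6=2, P7=7)
step 2: fire T2:  (P0=0, P1=4, P2=2, P3=2, P4=5, P5=3, P6=2, P7=7) → (P0=0, P1=4, P2=2, P3=2, P4=6, P5=3, P6=4, P7=10)
step 3: fire T2:  (P0=0, P1=4, P2=2, P3=2, P4=6, P5=3, P6=4, P7=10) → (P0=0, P1=4, P2=2, P3=2, P4=7, P5=3, P6=6, P7=13)
step 4: fire T2:  (P0=0, P1=4, P2=2, P3=2, P4=7, P5=3, P6=6, P7=13) → (P0=0, P1=4, P2=2, P3=2, P4=8, P5=3, P6=8, P7=16)
step 5: fire T2:  (P0=0, P1=4, P2=2, P3=2, P4=8, P5=3, P6=8, P7=16) → (P0=0, P1=4, P2=2, P3=2, P4=9, P5=3, P6=10, P7=19)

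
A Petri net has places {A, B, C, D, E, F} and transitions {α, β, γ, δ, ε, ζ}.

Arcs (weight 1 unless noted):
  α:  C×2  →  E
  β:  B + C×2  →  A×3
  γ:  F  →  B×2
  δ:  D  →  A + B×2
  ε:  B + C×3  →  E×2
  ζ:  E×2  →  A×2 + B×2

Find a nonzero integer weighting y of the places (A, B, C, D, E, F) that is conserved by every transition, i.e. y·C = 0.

y = (A:1, B:1, C:1, D:3, E:2, F:2)

Incidence matrix C (rows=places, cols=transitions):
        α    β    γ    δ    ε    ζ
    A   0    3    0    1    0    2
    B   0   -1    2    2   -1    2
    C  -2   -2    0    0   -3    0
    D   0    0    0   -1    0    0
    E   1    0    0    0    2   -2
    F   0    0   -1    0    0    0

Candidate y = [1, 1, 1, 3, 2, 2]; check y·C column-wise:
  col α: 1·0 + 1·0 + 1·-2 + 3·0 + 2·1 + 2·0 = 0
  col β: 1·3 + 1·-1 + 1·-2 + 3·0 + 2·0 + 2·0 = 0
  col γ: 1·0 + 1·2 + 1·0 + 3·0 + 2·0 + 2·-1 = 0
  col δ: 1·1 + 1·2 + 1·0 + 3·-1 + 2·0 + 2·0 = 0
  col ε: 1·0 + 1·-1 + 1·-3 + 3·0 + 2·2 + 2·0 = 0
  col ζ: 1·2 + 1·2 + 1·0 + 3·0 + 2·-2 + 2·0 = 0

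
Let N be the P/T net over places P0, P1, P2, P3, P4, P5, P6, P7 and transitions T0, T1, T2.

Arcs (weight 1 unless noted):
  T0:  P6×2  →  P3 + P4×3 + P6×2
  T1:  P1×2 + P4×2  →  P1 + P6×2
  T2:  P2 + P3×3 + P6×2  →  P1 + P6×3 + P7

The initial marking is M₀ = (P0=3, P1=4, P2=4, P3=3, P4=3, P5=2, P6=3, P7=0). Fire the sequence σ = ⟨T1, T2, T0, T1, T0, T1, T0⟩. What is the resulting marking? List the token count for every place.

step 1: fire T1:  (P0=3, P1=4, P2=4, P3=3, P4=3, P5=2, P6=3, P7=0) → (P0=3, P1=3, P2=4, P3=3, P4=1, P5=2, P6=5, P7=0)
step 2: fire T2:  (P0=3, P1=3, P2=4, P3=3, P4=1, P5=2, P6=5, P7=0) → (P0=3, P1=4, P2=3, P3=0, P4=1, P5=2, P6=6, P7=1)
step 3: fire T0:  (P0=3, P1=4, P2=3, P3=0, P4=1, P5=2, P6=6, P7=1) → (P0=3, P1=4, P2=3, P3=1, P4=4, P5=2, P6=6, P7=1)
step 4: fire T1:  (P0=3, P1=4, P2=3, P3=1, P4=4, P5=2, P6=6, P7=1) → (P0=3, P1=3, P2=3, P3=1, P4=2, P5=2, P6=8, P7=1)
step 5: fire T0:  (P0=3, P1=3, P2=3, P3=1, P4=2, P5=2, P6=8, P7=1) → (P0=3, P1=3, P2=3, P3=2, P4=5, P5=2, P6=8, P7=1)
step 6: fire T1:  (P0=3, P1=3, P2=3, P3=2, P4=5, P5=2, P6=8, P7=1) → (P0=3, P1=2, P2=3, P3=2, P4=3, P5=2, P6=10, P7=1)
step 7: fire T0:  (P0=3, P1=2, P2=3, P3=2, P4=3, P5=2, P6=10, P7=1) → (P0=3, P1=2, P2=3, P3=3, P4=6, P5=2, P6=10, P7=1)

(P0=3, P1=2, P2=3, P3=3, P4=6, P5=2, P6=10, P7=1)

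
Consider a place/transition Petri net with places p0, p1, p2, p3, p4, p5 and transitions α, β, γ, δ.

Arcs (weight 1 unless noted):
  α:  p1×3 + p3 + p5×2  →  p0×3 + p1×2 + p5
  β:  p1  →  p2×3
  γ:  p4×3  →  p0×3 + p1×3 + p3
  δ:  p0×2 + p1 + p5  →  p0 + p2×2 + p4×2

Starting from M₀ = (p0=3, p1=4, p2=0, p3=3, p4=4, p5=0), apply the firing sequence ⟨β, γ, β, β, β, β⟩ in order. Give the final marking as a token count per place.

(p0=6, p1=2, p2=15, p3=4, p4=1, p5=0)

step 1: fire β:  (p0=3, p1=4, p2=0, p3=3, p4=4, p5=0) → (p0=3, p1=3, p2=3, p3=3, p4=4, p5=0)
step 2: fire γ:  (p0=3, p1=3, p2=3, p3=3, p4=4, p5=0) → (p0=6, p1=6, p2=3, p3=4, p4=1, p5=0)
step 3: fire β:  (p0=6, p1=6, p2=3, p3=4, p4=1, p5=0) → (p0=6, p1=5, p2=6, p3=4, p4=1, p5=0)
step 4: fire β:  (p0=6, p1=5, p2=6, p3=4, p4=1, p5=0) → (p0=6, p1=4, p2=9, p3=4, p4=1, p5=0)
step 5: fire β:  (p0=6, p1=4, p2=9, p3=4, p4=1, p5=0) → (p0=6, p1=3, p2=12, p3=4, p4=1, p5=0)
step 6: fire β:  (p0=6, p1=3, p2=12, p3=4, p4=1, p5=0) → (p0=6, p1=2, p2=15, p3=4, p4=1, p5=0)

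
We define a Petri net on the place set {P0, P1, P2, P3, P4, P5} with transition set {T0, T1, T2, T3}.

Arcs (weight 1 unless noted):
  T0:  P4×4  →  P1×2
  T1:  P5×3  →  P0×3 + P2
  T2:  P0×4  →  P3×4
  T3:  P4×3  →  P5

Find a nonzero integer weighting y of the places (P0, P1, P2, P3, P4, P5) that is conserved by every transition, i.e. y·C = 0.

Incidence matrix C (rows=places, cols=transitions):
       T0   T1   T2   T3
   P0   0    3   -4    0
   P1   2    0    0    0
   P2   0    1    0    0
   P3   0    0    4    0
   P4  -4    0    0   -3
   P5   0   -3    0    1

Candidate y = [1, 0, -3, 1, 0, 0]; check y·C column-wise:
  col T0: 1·0 + 0·2 + -3·0 + 1·0 + 0·-4 = 0
  col T1: 1·3 + -3·1 + 1·0 + 0·-3 = 0
  col T2: 1·-4 + -3·0 + 1·4 = 0
  col T3: 1·0 + -3·0 + 1·0 + 0·-3 + 0·1 = 0

y = (P0:1, P1:0, P2:-3, P3:1, P4:0, P5:0)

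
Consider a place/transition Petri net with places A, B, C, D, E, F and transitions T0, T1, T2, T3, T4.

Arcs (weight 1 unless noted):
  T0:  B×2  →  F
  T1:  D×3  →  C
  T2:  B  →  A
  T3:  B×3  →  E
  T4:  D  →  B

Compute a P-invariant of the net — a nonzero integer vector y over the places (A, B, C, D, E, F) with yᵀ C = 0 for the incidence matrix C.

y = (A:1, B:1, C:3, D:1, E:3, F:2)

Incidence matrix C (rows=places, cols=transitions):
       T0   T1   T2   T3   T4
    A   0    0    1    0    0
    B  -2    0   -1   -3    1
    C   0    1    0    0    0
    D   0   -3    0    0   -1
    E   0    0    0    1    0
    F   1    0    0    0    0

Candidate y = [1, 1, 3, 1, 3, 2]; check y·C column-wise:
  col T0: 1·0 + 1·-2 + 3·0 + 1·0 + 3·0 + 2·1 = 0
  col T1: 1·0 + 1·0 + 3·1 + 1·-3 + 3·0 + 2·0 = 0
  col T2: 1·1 + 1·-1 + 3·0 + 1·0 + 3·0 + 2·0 = 0
  col T3: 1·0 + 1·-3 + 3·0 + 1·0 + 3·1 + 2·0 = 0
  col T4: 1·0 + 1·1 + 3·0 + 1·-1 + 3·0 + 2·0 = 0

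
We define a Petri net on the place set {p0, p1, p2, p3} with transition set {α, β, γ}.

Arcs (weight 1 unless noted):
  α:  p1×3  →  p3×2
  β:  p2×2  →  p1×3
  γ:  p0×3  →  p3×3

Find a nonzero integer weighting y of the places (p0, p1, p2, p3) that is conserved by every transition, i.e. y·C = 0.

y = (p0:3, p1:2, p2:3, p3:3)

Incidence matrix C (rows=places, cols=transitions):
        α    β    γ
   p0   0    0   -3
   p1  -3    3    0
   p2   0   -2    0
   p3   2    0    3

Candidate y = [3, 2, 3, 3]; check y·C column-wise:
  col α: 3·0 + 2·-3 + 3·0 + 3·2 = 0
  col β: 3·0 + 2·3 + 3·-2 + 3·0 = 0
  col γ: 3·-3 + 2·0 + 3·0 + 3·3 = 0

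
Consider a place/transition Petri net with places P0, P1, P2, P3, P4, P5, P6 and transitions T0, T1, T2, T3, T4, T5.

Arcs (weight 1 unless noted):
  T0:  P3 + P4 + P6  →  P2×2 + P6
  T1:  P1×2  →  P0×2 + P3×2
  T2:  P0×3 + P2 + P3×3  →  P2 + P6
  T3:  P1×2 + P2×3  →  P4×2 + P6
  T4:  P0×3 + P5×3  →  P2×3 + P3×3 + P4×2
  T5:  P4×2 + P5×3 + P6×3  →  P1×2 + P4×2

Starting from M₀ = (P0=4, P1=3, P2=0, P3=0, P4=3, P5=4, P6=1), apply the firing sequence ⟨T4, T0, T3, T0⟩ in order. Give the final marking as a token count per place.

(P0=1, P1=1, P2=4, P3=1, P4=5, P5=1, P6=2)

step 1: fire T4:  (P0=4, P1=3, P2=0, P3=0, P4=3, P5=4, P6=1) → (P0=1, P1=3, P2=3, P3=3, P4=5, P5=1, P6=1)
step 2: fire T0:  (P0=1, P1=3, P2=3, P3=3, P4=5, P5=1, P6=1) → (P0=1, P1=3, P2=5, P3=2, P4=4, P5=1, P6=1)
step 3: fire T3:  (P0=1, P1=3, P2=5, P3=2, P4=4, P5=1, P6=1) → (P0=1, P1=1, P2=2, P3=2, P4=6, P5=1, P6=2)
step 4: fire T0:  (P0=1, P1=1, P2=2, P3=2, P4=6, P5=1, P6=2) → (P0=1, P1=1, P2=4, P3=1, P4=5, P5=1, P6=2)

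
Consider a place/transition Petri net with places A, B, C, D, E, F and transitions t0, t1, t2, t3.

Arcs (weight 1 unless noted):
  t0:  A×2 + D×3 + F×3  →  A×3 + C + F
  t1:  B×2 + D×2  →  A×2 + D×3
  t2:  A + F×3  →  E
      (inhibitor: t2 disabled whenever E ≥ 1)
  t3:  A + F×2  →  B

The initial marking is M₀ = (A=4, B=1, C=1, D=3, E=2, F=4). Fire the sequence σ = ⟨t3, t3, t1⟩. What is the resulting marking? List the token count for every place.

step 1: fire t3:  (A=4, B=1, C=1, D=3, E=2, F=4) → (A=3, B=2, C=1, D=3, E=2, F=2)
step 2: fire t3:  (A=3, B=2, C=1, D=3, E=2, F=2) → (A=2, B=3, C=1, D=3, E=2, F=0)
step 3: fire t1:  (A=2, B=3, C=1, D=3, E=2, F=0) → (A=4, B=1, C=1, D=4, E=2, F=0)

(A=4, B=1, C=1, D=4, E=2, F=0)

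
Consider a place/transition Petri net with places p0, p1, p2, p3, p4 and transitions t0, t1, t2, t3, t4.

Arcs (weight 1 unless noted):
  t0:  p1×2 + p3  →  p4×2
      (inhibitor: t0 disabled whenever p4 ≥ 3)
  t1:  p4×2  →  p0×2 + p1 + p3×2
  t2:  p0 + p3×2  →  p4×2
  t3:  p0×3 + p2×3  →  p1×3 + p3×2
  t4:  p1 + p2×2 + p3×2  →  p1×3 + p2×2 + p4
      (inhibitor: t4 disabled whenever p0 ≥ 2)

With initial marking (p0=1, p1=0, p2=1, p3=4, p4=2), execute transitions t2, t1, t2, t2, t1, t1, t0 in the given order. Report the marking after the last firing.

(p0=4, p1=1, p2=1, p3=3, p4=4)

step 1: fire t2:  (p0=1, p1=0, p2=1, p3=4, p4=2) → (p0=0, p1=0, p2=1, p3=2, p4=4)
step 2: fire t1:  (p0=0, p1=0, p2=1, p3=2, p4=4) → (p0=2, p1=1, p2=1, p3=4, p4=2)
step 3: fire t2:  (p0=2, p1=1, p2=1, p3=4, p4=2) → (p0=1, p1=1, p2=1, p3=2, p4=4)
step 4: fire t2:  (p0=1, p1=1, p2=1, p3=2, p4=4) → (p0=0, p1=1, p2=1, p3=0, p4=6)
step 5: fire t1:  (p0=0, p1=1, p2=1, p3=0, p4=6) → (p0=2, p1=2, p2=1, p3=2, p4=4)
step 6: fire t1:  (p0=2, p1=2, p2=1, p3=2, p4=4) → (p0=4, p1=3, p2=1, p3=4, p4=2)
step 7: fire t0:  (p0=4, p1=3, p2=1, p3=4, p4=2) → (p0=4, p1=1, p2=1, p3=3, p4=4)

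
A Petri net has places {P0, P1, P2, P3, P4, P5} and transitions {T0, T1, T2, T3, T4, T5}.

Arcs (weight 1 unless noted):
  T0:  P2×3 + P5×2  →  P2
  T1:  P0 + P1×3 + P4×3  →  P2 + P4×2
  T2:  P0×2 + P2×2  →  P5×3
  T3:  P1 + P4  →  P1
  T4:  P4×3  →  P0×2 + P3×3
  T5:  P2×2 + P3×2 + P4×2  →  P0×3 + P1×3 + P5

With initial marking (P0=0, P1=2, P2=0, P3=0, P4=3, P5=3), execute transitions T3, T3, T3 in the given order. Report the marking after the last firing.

(P0=0, P1=2, P2=0, P3=0, P4=0, P5=3)

step 1: fire T3:  (P0=0, P1=2, P2=0, P3=0, P4=3, P5=3) → (P0=0, P1=2, P2=0, P3=0, P4=2, P5=3)
step 2: fire T3:  (P0=0, P1=2, P2=0, P3=0, P4=2, P5=3) → (P0=0, P1=2, P2=0, P3=0, P4=1, P5=3)
step 3: fire T3:  (P0=0, P1=2, P2=0, P3=0, P4=1, P5=3) → (P0=0, P1=2, P2=0, P3=0, P4=0, P5=3)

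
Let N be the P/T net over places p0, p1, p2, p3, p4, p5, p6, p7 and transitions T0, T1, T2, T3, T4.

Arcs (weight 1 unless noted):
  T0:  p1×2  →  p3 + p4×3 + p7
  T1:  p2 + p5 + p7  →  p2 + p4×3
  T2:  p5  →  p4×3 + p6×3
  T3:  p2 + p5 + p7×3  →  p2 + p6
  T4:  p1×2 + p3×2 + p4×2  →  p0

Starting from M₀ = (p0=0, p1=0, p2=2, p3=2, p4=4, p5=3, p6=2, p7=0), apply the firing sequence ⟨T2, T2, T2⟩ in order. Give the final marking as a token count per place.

step 1: fire T2:  (p0=0, p1=0, p2=2, p3=2, p4=4, p5=3, p6=2, p7=0) → (p0=0, p1=0, p2=2, p3=2, p4=7, p5=2, p6=5, p7=0)
step 2: fire T2:  (p0=0, p1=0, p2=2, p3=2, p4=7, p5=2, p6=5, p7=0) → (p0=0, p1=0, p2=2, p3=2, p4=10, p5=1, p6=8, p7=0)
step 3: fire T2:  (p0=0, p1=0, p2=2, p3=2, p4=10, p5=1, p6=8, p7=0) → (p0=0, p1=0, p2=2, p3=2, p4=13, p5=0, p6=11, p7=0)

(p0=0, p1=0, p2=2, p3=2, p4=13, p5=0, p6=11, p7=0)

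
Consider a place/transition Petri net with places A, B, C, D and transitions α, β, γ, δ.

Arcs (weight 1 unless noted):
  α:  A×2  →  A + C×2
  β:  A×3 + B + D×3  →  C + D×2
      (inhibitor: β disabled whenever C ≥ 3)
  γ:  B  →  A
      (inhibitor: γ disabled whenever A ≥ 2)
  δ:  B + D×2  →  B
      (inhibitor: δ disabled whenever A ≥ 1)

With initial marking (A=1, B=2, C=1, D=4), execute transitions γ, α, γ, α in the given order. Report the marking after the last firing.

step 1: fire γ:  (A=1, B=2, C=1, D=4) → (A=2, B=1, C=1, D=4)
step 2: fire α:  (A=2, B=1, C=1, D=4) → (A=1, B=1, C=3, D=4)
step 3: fire γ:  (A=1, B=1, C=3, D=4) → (A=2, B=0, C=3, D=4)
step 4: fire α:  (A=2, B=0, C=3, D=4) → (A=1, B=0, C=5, D=4)

(A=1, B=0, C=5, D=4)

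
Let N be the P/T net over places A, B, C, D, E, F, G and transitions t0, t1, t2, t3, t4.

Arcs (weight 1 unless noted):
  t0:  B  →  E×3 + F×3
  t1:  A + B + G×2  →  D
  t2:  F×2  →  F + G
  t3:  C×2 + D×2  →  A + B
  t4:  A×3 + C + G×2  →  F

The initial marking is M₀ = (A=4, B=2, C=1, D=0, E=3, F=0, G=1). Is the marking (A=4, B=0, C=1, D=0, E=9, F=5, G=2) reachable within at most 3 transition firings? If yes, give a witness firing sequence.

step 1: fire t0:  (A=4, B=2, C=1, D=0, E=3, F=0, G=1) → (A=4, B=1, C=1, D=0, E=6, F=3, G=1)
step 2: fire t0:  (A=4, B=1, C=1, D=0, E=6, F=3, G=1) → (A=4, B=0, C=1, D=0, E=9, F=6, G=1)
step 3: fire t2:  (A=4, B=0, C=1, D=0, E=9, F=6, G=1) → (A=4, B=0, C=1, D=0, E=9, F=5, G=2)

YES — reachable via ⟨t0, t0, t2⟩ (3 firings)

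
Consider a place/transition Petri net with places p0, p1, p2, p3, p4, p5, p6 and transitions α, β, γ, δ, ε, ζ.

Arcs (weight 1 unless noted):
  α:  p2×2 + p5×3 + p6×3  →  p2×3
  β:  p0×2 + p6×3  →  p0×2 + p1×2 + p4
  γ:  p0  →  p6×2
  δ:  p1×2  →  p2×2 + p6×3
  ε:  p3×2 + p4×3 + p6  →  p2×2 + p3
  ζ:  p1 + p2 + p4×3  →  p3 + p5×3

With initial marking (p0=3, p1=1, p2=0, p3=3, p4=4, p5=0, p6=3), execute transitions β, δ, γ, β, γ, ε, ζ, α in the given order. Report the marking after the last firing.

(p0=1, p1=2, p2=4, p3=3, p4=0, p5=0, p6=0)

step 1: fire β:  (p0=3, p1=1, p2=0, p3=3, p4=4, p5=0, p6=3) → (p0=3, p1=3, p2=0, p3=3, p4=5, p5=0, p6=0)
step 2: fire δ:  (p0=3, p1=3, p2=0, p3=3, p4=5, p5=0, p6=0) → (p0=3, p1=1, p2=2, p3=3, p4=5, p5=0, p6=3)
step 3: fire γ:  (p0=3, p1=1, p2=2, p3=3, p4=5, p5=0, p6=3) → (p0=2, p1=1, p2=2, p3=3, p4=5, p5=0, p6=5)
step 4: fire β:  (p0=2, p1=1, p2=2, p3=3, p4=5, p5=0, p6=5) → (p0=2, p1=3, p2=2, p3=3, p4=6, p5=0, p6=2)
step 5: fire γ:  (p0=2, p1=3, p2=2, p3=3, p4=6, p5=0, p6=2) → (p0=1, p1=3, p2=2, p3=3, p4=6, p5=0, p6=4)
step 6: fire ε:  (p0=1, p1=3, p2=2, p3=3, p4=6, p5=0, p6=4) → (p0=1, p1=3, p2=4, p3=2, p4=3, p5=0, p6=3)
step 7: fire ζ:  (p0=1, p1=3, p2=4, p3=2, p4=3, p5=0, p6=3) → (p0=1, p1=2, p2=3, p3=3, p4=0, p5=3, p6=3)
step 8: fire α:  (p0=1, p1=2, p2=3, p3=3, p4=0, p5=3, p6=3) → (p0=1, p1=2, p2=4, p3=3, p4=0, p5=0, p6=0)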